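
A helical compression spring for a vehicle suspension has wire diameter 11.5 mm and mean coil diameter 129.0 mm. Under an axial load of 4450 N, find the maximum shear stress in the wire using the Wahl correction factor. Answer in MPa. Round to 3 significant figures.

Spring index C = D/d = 129.0/11.5 = 11.2174
K_W = (4C−1)/(4C−4) + 0.615/C = 43.870/40.870 + 0.0548 = 1.1282
τ₀ = 8FD/(πd³) = 8·4450·129.0/(π·11.5³) = 4.5924e+06/4778 = 961.16 MPa
τ_max = K·τ₀ = 1.1282 × 961.16 = 1084.4 MPa

1080 MPa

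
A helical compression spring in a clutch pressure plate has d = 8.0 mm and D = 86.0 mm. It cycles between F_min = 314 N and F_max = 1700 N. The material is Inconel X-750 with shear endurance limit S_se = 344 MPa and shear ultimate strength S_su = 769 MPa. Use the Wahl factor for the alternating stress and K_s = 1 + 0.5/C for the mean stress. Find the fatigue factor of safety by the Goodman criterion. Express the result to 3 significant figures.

0.640

C = D/d = 86.0/8.0 = 10.7500; K_W = (4C−1)/(4C−4)+0.615/C = 1.1341; K_s = 1+0.5/C = 1.0465
F_a = (F_max−F_min)/2 = 693 N; F_m = (F_max+F_min)/2 = 1007 N
τ_a = K_W·8F_aD/(πd³) = 1.1341 × 296.42 = 336.18 MPa
τ_m = K_s·8F_mD/(πd³) = 1.0465 × 430.72 = 450.76 MPa
Goodman: 1/n_f = τ_a/S_se + τ_m/S_su = 336.18/344 + 450.76/769 = 0.97725 + 0.58616 = 1.5634
n_f = 1/1.5634 = 0.6396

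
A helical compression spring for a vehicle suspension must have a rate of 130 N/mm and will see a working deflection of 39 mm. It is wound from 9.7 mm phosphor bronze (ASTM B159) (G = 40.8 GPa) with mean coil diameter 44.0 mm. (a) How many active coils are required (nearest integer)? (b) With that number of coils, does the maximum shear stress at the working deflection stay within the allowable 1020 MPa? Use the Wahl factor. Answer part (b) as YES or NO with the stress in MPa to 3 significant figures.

N_a = Gd⁴/(8D³k) = (40.8×10³)(9.7⁴)/(8·44.0³·130) = 4.077 → N_a = 4
Actual rate k = Gd⁴/(8D³·4) = 132.51 N/mm
Working load F = kδ = 132.51·39 = 5167.8 N
C = 44.0/9.7 = 4.5361; K_W = (4C−1)/(4C−4)+0.615/C = 1.3477
τ_max = K_W·8FD/(πd³) = 1.3477·634.43 = 855 MPa
τ_max ≤ 1020 MPa → acceptable

(a) 4 coils; (b) YES, τ_max = 855 MPa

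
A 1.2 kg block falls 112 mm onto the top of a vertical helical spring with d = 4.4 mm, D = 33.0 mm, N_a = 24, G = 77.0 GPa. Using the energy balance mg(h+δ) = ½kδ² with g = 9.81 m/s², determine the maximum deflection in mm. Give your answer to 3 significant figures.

k = Gd⁴/(8D³N_a) = (77.0×10³)(4.4⁴)/(8·33.0³·24) = 4.1827 N/mm
W = mg = 1.2 × 9.81 = 11.772 N
½kδ² − Wδ − Wh = 0 → δ = (W + √(W² + 2kWh))/k
δ = (11.772 + √(138.58 + 11029.5))/4.1827 = (11.772 + 105.68)/4.1827 = 28.08 mm

28.1 mm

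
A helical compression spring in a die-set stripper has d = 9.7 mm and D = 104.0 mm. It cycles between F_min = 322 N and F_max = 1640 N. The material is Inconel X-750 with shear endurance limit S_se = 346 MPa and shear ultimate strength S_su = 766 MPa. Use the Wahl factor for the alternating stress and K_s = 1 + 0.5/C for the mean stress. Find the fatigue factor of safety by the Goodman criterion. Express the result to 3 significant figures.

0.984

C = D/d = 104.0/9.7 = 10.7216; K_W = (4C−1)/(4C−4)+0.615/C = 1.1345; K_s = 1+0.5/C = 1.0466
F_a = (F_max−F_min)/2 = 659 N; F_m = (F_max+F_min)/2 = 981 N
τ_a = K_W·8F_aD/(πd³) = 1.1345 × 191.22 = 216.95 MPa
τ_m = K_s·8F_mD/(πd³) = 1.0466 × 284.66 = 297.94 MPa
Goodman: 1/n_f = τ_a/S_se + τ_m/S_su = 216.95/346 + 297.94/766 = 0.62701 + 0.38895 = 1.016
n_f = 1/1.016 = 0.9843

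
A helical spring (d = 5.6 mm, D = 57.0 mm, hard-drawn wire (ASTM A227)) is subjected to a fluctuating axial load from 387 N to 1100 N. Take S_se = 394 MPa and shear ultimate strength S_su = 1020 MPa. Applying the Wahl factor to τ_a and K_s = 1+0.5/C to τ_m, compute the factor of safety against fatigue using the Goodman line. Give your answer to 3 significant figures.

C = D/d = 57.0/5.6 = 10.1786; K_W = (4C−1)/(4C−4)+0.615/C = 1.1421; K_s = 1+0.5/C = 1.0491
F_a = (F_max−F_min)/2 = 356.5 N; F_m = (F_max+F_min)/2 = 743.5 N
τ_a = K_W·8F_aD/(πd³) = 1.1421 × 294.65 = 336.53 MPa
τ_m = K_s·8F_mD/(πd³) = 1.0491 × 614.51 = 644.7 MPa
Goodman: 1/n_f = τ_a/S_se + τ_m/S_su = 336.53/394 + 644.7/1020 = 0.85414 + 0.63206 = 1.4862
n_f = 1/1.4862 = 0.6729

0.673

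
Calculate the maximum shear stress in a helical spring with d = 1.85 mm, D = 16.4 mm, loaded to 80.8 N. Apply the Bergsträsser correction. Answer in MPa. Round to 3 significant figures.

615 MPa

Spring index C = D/d = 16.4/1.85 = 8.8649
K_B = (4C+2)/(4C−3) = 37.459/32.459 = 1.1540
τ₀ = 8FD/(πd³) = 8·80.8·16.4/(π·1.85³) = 10601/19.891 = 532.94 MPa
τ_max = K·τ₀ = 1.1540 × 532.94 = 615.04 MPa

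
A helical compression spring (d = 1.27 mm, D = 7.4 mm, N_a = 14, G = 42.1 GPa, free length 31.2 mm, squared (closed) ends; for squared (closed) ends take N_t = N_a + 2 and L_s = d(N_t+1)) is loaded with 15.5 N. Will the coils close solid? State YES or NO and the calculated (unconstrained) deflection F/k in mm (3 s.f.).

k = Gd⁴/(8D³N_a) = (42.1×10³)(1.27⁴)/(8·7.4³·14) = 2.4131 N/mm
N_t = 16; L_s = 1.27·17 = 21.59 mm; δ_solid = L₀ − L_s = 31.2 − 21.59 = 9.61 mm
δ = F/k = 15.5/2.4131 = 6.4231 mm
δ < δ_solid → spring does not go solid

NO, δ = 6.42 mm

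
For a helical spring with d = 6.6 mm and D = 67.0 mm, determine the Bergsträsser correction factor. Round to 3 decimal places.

C = D/d = 67.0/6.6 = 10.1515
K_B = (4C+2)/(4C−3) = 42.606/37.606 = 1.1330

1.133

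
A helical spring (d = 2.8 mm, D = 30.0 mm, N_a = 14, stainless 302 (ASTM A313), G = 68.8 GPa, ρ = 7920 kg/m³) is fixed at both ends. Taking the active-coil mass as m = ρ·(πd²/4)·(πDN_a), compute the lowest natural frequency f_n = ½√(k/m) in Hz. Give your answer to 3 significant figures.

73.7 Hz

k = Gd⁴/(8D³N_a) = (68.8×10³)(2.8⁴)/(8·30.0³·14) = 1.3984 N/mm = 1398.4 N/m
Wire length L = πDN_a = π·30.0·14 = 1319.5 mm
m = ρ·(πd²/4)·L = 7920 × 6.1575×10⁻⁶ m² × 1.3195 m = 0.064347 kg
f_n = ½√(k/m) = 0.5·√(1398.4/0.064347) = 0.5·√(21732) = 73.71 Hz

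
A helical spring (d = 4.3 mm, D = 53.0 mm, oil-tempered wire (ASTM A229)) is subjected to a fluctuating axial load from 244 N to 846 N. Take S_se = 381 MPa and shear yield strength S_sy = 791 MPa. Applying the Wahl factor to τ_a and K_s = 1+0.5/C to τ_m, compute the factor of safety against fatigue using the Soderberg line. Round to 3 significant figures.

0.368

C = D/d = 53.0/4.3 = 12.3256; K_W = (4C−1)/(4C−4)+0.615/C = 1.1161; K_s = 1+0.5/C = 1.0406
F_a = (F_max−F_min)/2 = 301 N; F_m = (F_max+F_min)/2 = 545 N
τ_a = K_W·8F_aD/(πd³) = 1.1161 × 510.95 = 570.28 MPa
τ_m = K_s·8F_mD/(πd³) = 1.0406 × 925.14 = 962.67 MPa
Soderberg: 1/n_f = τ_a/S_se + τ_m/S_sy = 570.28/381 + 962.67/791 = 1.49679 + 1.21703 = 2.7138
n_f = 1/2.7138 = 0.3685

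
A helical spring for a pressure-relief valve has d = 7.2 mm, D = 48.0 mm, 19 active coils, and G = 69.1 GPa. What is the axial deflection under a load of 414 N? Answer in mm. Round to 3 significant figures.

k = Gd⁴/(8D³N_a) = (69.1×10³)(7.2⁴)/(8·48.0³·19) = 11.047 N/mm
δ = F/k = 414 / 11.047 = 37.477 mm

37.5 mm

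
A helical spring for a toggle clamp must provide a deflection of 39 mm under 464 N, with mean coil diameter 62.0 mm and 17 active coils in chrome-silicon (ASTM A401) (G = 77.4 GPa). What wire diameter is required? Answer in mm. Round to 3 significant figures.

8.40 mm

Required rate k = F/δ = 464/39 = 11.897 N/mm
d = (8D³N_a·k / G)^(1/4) = (8·62.0³·17·11.897 / (77.4×10³))^0.25
  = (4982.3)^0.25 = 8.4015 mm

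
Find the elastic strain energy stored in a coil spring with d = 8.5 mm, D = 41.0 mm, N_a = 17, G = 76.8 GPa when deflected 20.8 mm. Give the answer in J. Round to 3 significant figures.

k = Gd⁴/(8D³N_a) = (76.8×10³)(8.5⁴)/(8·41.0³·17) = 42.771 N/mm
U = ½kδ² = 0.5 × 42.771 × 20.8² = 9252.2 N·mm = 9.2522 J

9.25 J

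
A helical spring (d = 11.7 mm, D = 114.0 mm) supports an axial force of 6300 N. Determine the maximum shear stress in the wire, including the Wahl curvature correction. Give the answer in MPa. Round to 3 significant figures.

1310 MPa

Spring index C = D/d = 114.0/11.7 = 9.7436
K_W = (4C−1)/(4C−4) + 0.615/C = 37.974/34.974 + 0.0631 = 1.1489
τ₀ = 8FD/(πd³) = 8·6300·114.0/(π·11.7³) = 5.7456e+06/5031.6 = 1141.9 MPa
τ_max = K·τ₀ = 1.1489 × 1141.9 = 1311.9 MPa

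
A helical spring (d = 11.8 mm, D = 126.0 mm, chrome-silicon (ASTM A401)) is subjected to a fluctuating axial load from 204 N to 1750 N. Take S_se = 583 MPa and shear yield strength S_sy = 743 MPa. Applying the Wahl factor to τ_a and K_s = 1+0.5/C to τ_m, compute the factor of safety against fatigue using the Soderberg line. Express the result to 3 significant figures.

C = D/d = 126.0/11.8 = 10.6780; K_W = (4C−1)/(4C−4)+0.615/C = 1.1351; K_s = 1+0.5/C = 1.0468
F_a = (F_max−F_min)/2 = 773 N; F_m = (F_max+F_min)/2 = 977 N
τ_a = K_W·8F_aD/(πd³) = 1.1351 × 150.95 = 171.35 MPa
τ_m = K_s·8F_mD/(πd³) = 1.0468 × 190.79 = 199.73 MPa
Soderberg: 1/n_f = τ_a/S_se + τ_m/S_sy = 171.35/583 + 199.73/743 = 0.29390 + 0.26881 = 0.56271
n_f = 1/0.56271 = 1.777

1.78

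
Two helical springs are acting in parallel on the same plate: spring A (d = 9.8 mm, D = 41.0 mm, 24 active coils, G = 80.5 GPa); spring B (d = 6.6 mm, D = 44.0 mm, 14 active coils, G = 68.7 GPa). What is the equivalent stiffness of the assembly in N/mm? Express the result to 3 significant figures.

k_A = Gd⁴/(8D³N_a) = (80.5×10³)(9.8⁴)/(8·41.0³·24) = 56.111 N/mm
k_B = Gd⁴/(8D³N_a) = (68.7×10³)(6.6⁴)/(8·44.0³·14) = 13.663 N/mm
Parallel: k_eq = 56.111 + 13.663 = 69.774 N/mm

69.8 N/mm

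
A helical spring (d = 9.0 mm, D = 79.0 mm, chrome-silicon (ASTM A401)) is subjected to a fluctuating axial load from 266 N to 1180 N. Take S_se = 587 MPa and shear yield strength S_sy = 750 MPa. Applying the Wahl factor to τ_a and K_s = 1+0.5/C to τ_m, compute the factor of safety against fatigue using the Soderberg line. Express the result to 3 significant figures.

1.88

C = D/d = 79.0/9.0 = 8.7778; K_W = (4C−1)/(4C−4)+0.615/C = 1.1665; K_s = 1+0.5/C = 1.0570
F_a = (F_max−F_min)/2 = 457 N; F_m = (F_max+F_min)/2 = 723 N
τ_a = K_W·8F_aD/(πd³) = 1.1665 × 126.11 = 147.11 MPa
τ_m = K_s·8F_mD/(πd³) = 1.0570 × 199.52 = 210.88 MPa
Soderberg: 1/n_f = τ_a/S_se + τ_m/S_sy = 147.11/587 + 210.88/750 = 0.25061 + 0.28117 = 0.53179
n_f = 1/0.53179 = 1.88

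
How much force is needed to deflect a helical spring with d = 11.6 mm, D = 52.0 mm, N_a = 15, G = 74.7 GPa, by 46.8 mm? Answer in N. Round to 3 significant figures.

3750 N

k = Gd⁴/(8D³N_a) = (74.7×10³)(11.6⁴)/(8·52.0³·15) = 80.161 N/mm
F = k·δ = 80.161 × 46.8 = 3751.5 N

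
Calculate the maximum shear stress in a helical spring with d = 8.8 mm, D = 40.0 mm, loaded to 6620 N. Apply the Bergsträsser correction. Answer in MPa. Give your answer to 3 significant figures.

Spring index C = D/d = 40.0/8.8 = 4.5455
K_B = (4C+2)/(4C−3) = 20.182/15.182 = 1.3293
τ₀ = 8FD/(πd³) = 8·6620·40.0/(π·8.8³) = 2.1184e+06/2140.9 = 989.49 MPa
τ_max = K·τ₀ = 1.3293 × 989.49 = 1315.4 MPa

1320 MPa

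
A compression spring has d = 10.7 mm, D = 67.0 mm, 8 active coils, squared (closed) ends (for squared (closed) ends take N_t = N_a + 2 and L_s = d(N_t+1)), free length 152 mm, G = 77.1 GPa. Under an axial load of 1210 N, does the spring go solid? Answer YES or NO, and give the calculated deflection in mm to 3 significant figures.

k = Gd⁴/(8D³N_a) = (77.1×10³)(10.7⁴)/(8·67.0³·8) = 52.503 N/mm
N_t = 10; L_s = 10.7·11 = 117.7 mm; δ_solid = L₀ − L_s = 152 − 117.7 = 34.3 mm
δ = F/k = 1210/52.503 = 23.046 mm
δ < δ_solid → spring does not go solid

NO, δ = 23.0 mm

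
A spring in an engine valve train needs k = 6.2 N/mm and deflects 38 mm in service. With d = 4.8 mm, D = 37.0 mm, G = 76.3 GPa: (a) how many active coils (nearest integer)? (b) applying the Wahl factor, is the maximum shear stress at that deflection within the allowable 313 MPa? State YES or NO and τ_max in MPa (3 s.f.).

(a) 16 coils; (b) YES, τ_max = 241 MPa

N_a = Gd⁴/(8D³k) = (76.3×10³)(4.8⁴)/(8·37.0³·6.2) = 16.12 → N_a = 16
Actual rate k = Gd⁴/(8D³·16) = 6.247 N/mm
Working load F = kδ = 6.247·38 = 237.39 N
C = 37.0/4.8 = 7.7083; K_W = (4C−1)/(4C−4)+0.615/C = 1.1916
τ_max = K_W·8FD/(πd³) = 1.1916·202.24 = 240.99 MPa
τ_max ≤ 313 MPa → acceptable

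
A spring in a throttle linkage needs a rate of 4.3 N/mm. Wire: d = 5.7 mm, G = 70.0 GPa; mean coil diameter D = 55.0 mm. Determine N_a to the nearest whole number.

13

N_a = Gd⁴/(8D³k) = (70.0×10³ × 5.7⁴)/(8 × 55.0³ × 4.3)
    = 7.3892e+07 / 5.7233e+06 = 12.91 → 13 coils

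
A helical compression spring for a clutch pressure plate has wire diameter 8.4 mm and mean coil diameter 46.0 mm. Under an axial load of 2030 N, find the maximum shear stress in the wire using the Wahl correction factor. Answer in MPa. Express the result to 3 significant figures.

Spring index C = D/d = 46.0/8.4 = 5.4762
K_W = (4C−1)/(4C−4) + 0.615/C = 20.905/17.905 + 0.1123 = 1.2799
τ₀ = 8FD/(πd³) = 8·2030·46.0/(π·8.4³) = 747040/1862 = 401.2 MPa
τ_max = K·τ₀ = 1.2799 × 401.2 = 513.47 MPa

513 MPa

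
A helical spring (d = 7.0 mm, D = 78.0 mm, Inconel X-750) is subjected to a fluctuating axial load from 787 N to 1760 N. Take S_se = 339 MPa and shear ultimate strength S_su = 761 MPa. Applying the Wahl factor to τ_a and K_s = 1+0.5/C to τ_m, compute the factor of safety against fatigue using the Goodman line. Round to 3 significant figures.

0.513

C = D/d = 78.0/7.0 = 11.1429; K_W = (4C−1)/(4C−4)+0.615/C = 1.1291; K_s = 1+0.5/C = 1.0449
F_a = (F_max−F_min)/2 = 486.5 N; F_m = (F_max+F_min)/2 = 1273.5 N
τ_a = K_W·8F_aD/(πd³) = 1.1291 × 281.72 = 318.1 MPa
τ_m = K_s·8F_mD/(πd³) = 1.0449 × 737.46 = 770.55 MPa
Goodman: 1/n_f = τ_a/S_se + τ_m/S_su = 318.1/339 + 770.55/761 = 0.93836 + 1.01255 = 1.9509
n_f = 1/1.9509 = 0.5126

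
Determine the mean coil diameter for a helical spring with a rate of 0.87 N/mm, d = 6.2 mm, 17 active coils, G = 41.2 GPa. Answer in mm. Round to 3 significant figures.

80.1 mm

D = (Gd⁴/(8N_a·k))^(1/3) = (41.2×10³·6.2⁴/(8·17·0.87))^(1/3)
  = (514524)^(1/3) = 80.1313 mm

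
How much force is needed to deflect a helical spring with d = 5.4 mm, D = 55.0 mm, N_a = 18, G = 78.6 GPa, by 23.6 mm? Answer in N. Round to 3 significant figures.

65.8 N

k = Gd⁴/(8D³N_a) = (78.6×10³)(5.4⁴)/(8·55.0³·18) = 2.7896 N/mm
F = k·δ = 2.7896 × 23.6 = 65.835 N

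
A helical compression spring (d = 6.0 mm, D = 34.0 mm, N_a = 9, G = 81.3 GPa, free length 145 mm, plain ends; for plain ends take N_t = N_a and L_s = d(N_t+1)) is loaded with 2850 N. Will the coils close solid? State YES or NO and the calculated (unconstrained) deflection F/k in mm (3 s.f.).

k = Gd⁴/(8D³N_a) = (81.3×10³)(6.0⁴)/(8·34.0³·9) = 37.233 N/mm
N_t = 9; L_s = 6.0·10 = 60 mm; δ_solid = L₀ − L_s = 145 − 60 = 85 mm
δ = F/k = 2850/37.233 = 76.545 mm
δ < δ_solid → spring does not go solid

NO, δ = 76.5 mm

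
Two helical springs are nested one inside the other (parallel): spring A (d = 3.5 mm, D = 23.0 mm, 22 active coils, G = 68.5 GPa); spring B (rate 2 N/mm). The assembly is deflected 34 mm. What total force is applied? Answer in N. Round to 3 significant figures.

231 N

k_A = Gd⁴/(8D³N_a) = (68.5×10³)(3.5⁴)/(8·23.0³·22) = 4.8003 N/mm
Parallel: k_eq = 4.8003 + 2 = 6.8003 N/mm
F = k_eq·δ = 6.8003·34 = 231.21 N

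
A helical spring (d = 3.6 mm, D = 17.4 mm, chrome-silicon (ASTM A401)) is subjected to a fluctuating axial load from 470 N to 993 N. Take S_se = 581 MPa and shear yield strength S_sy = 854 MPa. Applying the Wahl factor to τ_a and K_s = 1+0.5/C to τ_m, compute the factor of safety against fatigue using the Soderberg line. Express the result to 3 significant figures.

0.683

C = D/d = 17.4/3.6 = 4.8333; K_W = (4C−1)/(4C−4)+0.615/C = 1.3229; K_s = 1+0.5/C = 1.1034
F_a = (F_max−F_min)/2 = 261.5 N; F_m = (F_max+F_min)/2 = 731.5 N
τ_a = K_W·8F_aD/(πd³) = 1.3229 × 248.34 = 328.53 MPa
τ_m = K_s·8F_mD/(πd³) = 1.1034 × 694.7 = 766.56 MPa
Soderberg: 1/n_f = τ_a/S_se + τ_m/S_sy = 328.53/581 + 766.56/854 = 0.56546 + 0.89762 = 1.4631
n_f = 1/1.4631 = 0.6835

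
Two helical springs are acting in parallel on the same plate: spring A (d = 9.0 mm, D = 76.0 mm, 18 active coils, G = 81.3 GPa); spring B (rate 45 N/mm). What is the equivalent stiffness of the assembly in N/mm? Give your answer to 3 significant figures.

53.4 N/mm

k_A = Gd⁴/(8D³N_a) = (81.3×10³)(9.0⁴)/(8·76.0³·18) = 8.4383 N/mm
Parallel: k_eq = 8.4383 + 45 = 53.438 N/mm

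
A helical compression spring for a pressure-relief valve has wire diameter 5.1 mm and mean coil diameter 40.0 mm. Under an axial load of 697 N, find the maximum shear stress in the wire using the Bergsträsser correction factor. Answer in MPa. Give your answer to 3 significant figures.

630 MPa

Spring index C = D/d = 40.0/5.1 = 7.8431
K_B = (4C+2)/(4C−3) = 33.373/28.373 = 1.1762
τ₀ = 8FD/(πd³) = 8·697·40.0/(π·5.1³) = 223040/416.74 = 535.21 MPa
τ_max = K·τ₀ = 1.1762 × 535.21 = 629.53 MPa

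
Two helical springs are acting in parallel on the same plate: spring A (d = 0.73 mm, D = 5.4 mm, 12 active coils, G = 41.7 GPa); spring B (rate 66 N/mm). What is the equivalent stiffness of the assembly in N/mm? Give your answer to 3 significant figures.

k_A = Gd⁴/(8D³N_a) = (41.7×10³)(0.73⁴)/(8·5.4³·12) = 0.78338 N/mm
Parallel: k_eq = 0.78338 + 66 = 66.783 N/mm

66.8 N/mm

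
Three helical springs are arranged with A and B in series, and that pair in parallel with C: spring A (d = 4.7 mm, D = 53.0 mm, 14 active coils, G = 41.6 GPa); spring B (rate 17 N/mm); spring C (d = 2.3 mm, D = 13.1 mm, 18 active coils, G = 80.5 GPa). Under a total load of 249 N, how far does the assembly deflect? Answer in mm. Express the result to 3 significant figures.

30.8 mm

k_A = Gd⁴/(8D³N_a) = (41.6×10³)(4.7⁴)/(8·53.0³·14) = 1.2174 N/mm
k_C = Gd⁴/(8D³N_a) = (80.5×10³)(2.3⁴)/(8·13.1³·18) = 6.9587 N/mm
Springs A,B series: k_AB = 1/(1/1.2174+1/17) = 1.1361 N/mm; parallel with C: k_eq = 1.1361+6.9587 = 8.0948 N/mm
δ = F/k_eq = 249/8.0948 = 30.76 mm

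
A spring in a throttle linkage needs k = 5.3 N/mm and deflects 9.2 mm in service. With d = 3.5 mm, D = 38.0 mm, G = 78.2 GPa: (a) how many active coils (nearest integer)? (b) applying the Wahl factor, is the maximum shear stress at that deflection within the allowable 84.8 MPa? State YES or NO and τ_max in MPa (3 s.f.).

(a) 5 coils; (b) NO, τ_max = 126 MPa

N_a = Gd⁴/(8D³k) = (78.2×10³)(3.5⁴)/(8·38.0³·5.3) = 5.044 → N_a = 5
Actual rate k = Gd⁴/(8D³·5) = 5.3465 N/mm
Working load F = kδ = 5.3465·9.2 = 49.188 N
C = 38.0/3.5 = 10.8571; K_W = (4C−1)/(4C−4)+0.615/C = 1.1327
τ_max = K_W·8FD/(πd³) = 1.1327·111.01 = 125.75 MPa
τ_max > 84.8 MPa → exceeds allowable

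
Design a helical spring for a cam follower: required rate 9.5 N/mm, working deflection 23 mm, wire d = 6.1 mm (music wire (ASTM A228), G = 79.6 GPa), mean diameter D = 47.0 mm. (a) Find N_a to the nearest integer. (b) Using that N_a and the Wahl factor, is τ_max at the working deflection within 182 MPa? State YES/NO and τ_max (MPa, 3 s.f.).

N_a = Gd⁴/(8D³k) = (79.6×10³)(6.1⁴)/(8·47.0³·9.5) = 13.97 → N_a = 14
Actual rate k = Gd⁴/(8D³·14) = 9.4781 N/mm
Working load F = kδ = 9.4781·23 = 218 N
C = 47.0/6.1 = 7.7049; K_W = (4C−1)/(4C−4)+0.615/C = 1.1917
τ_max = K_W·8FD/(πd³) = 1.1917·114.95 = 136.98 MPa
τ_max ≤ 182 MPa → acceptable

(a) 14 coils; (b) YES, τ_max = 137 MPa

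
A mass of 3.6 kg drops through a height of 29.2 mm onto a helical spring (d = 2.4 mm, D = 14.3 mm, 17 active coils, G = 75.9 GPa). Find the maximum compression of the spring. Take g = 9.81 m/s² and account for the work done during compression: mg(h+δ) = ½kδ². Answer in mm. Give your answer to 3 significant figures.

k = Gd⁴/(8D³N_a) = (75.9×10³)(2.4⁴)/(8·14.3³·17) = 6.332 N/mm
W = mg = 3.6 × 9.81 = 35.316 N
½kδ² − Wδ − Wh = 0 → δ = (W + √(W² + 2kWh))/k
δ = (35.316 + √(1247.2 + 13059.4))/6.332 = (35.316 + 119.61)/6.332 = 24.467 mm

24.5 mm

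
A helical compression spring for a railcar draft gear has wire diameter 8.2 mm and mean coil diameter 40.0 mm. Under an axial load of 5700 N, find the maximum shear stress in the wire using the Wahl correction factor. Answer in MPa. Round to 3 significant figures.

Spring index C = D/d = 40.0/8.2 = 4.8780
K_W = (4C−1)/(4C−4) + 0.615/C = 18.512/15.512 + 0.1261 = 1.3195
τ₀ = 8FD/(πd³) = 8·5700·40.0/(π·8.2³) = 1.824e+06/1732.2 = 1053 MPa
τ_max = K·τ₀ = 1.3195 × 1053 = 1389.4 MPa

1390 MPa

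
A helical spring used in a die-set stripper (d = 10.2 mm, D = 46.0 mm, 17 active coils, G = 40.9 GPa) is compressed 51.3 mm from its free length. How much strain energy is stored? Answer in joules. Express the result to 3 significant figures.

k = Gd⁴/(8D³N_a) = (40.9×10³)(10.2⁴)/(8·46.0³·17) = 33.443 N/mm
U = ½kδ² = 0.5 × 33.443 × 51.3² = 44006 N·mm = 44.006 J

44.0 J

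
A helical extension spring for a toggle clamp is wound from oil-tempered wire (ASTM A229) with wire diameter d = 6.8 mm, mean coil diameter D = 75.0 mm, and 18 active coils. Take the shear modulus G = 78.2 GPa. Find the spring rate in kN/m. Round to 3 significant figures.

2.75 kN/m

k = Gd⁴/(8D³N_a) = (78.2×10³ × 6.8⁴) / (8 × 75.0³ × 18)
  = 1.67202e+08 / 6.075e+07 = 2.7523 N/mm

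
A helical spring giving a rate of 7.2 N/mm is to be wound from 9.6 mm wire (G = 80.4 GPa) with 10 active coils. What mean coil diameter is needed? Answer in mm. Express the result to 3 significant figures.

106 mm

D = (Gd⁴/(8N_a·k))^(1/3) = (80.4×10³·9.6⁴/(8·10·7.2))^(1/3)
  = (1.18555e+06)^(1/3) = 105.8375 mm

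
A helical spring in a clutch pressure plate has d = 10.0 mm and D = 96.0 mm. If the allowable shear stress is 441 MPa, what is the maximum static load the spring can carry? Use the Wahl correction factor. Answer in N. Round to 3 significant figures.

1570 N

C = D/d = 96.0/10.0 = 9.6000
K_W = (4C−1)/(4C−4) + 0.615/C = 37.400/34.400 + 0.0641 = 1.1513
τ_max = K·8FD/(πd³) → F_max = τ_allow·πd³/(8DK)
F_max = 441·π·10.0³/(8·96.0·1.1513) = 1.3854e+06/884.18 = 1566.9 N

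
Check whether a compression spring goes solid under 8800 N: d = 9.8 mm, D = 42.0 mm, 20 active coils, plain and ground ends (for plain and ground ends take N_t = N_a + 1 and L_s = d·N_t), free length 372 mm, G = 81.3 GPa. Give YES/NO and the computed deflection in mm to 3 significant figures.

k = Gd⁴/(8D³N_a) = (81.3×10³)(9.8⁴)/(8·42.0³·20) = 63.26 N/mm
N_t = 21; L_s = 9.8·21 = 205.8 mm; δ_solid = L₀ − L_s = 372 − 205.8 = 166.2 mm
δ = F/k = 8800/63.26 = 139.11 mm
δ < δ_solid → spring does not go solid

NO, δ = 139 mm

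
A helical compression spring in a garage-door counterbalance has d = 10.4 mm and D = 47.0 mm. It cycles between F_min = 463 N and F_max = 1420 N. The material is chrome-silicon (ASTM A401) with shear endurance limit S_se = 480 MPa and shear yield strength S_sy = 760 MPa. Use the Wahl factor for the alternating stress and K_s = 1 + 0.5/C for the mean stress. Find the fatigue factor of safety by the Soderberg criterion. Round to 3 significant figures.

C = D/d = 47.0/10.4 = 4.5192; K_W = (4C−1)/(4C−4)+0.615/C = 1.3492; K_s = 1+0.5/C = 1.1106
F_a = (F_max−F_min)/2 = 478.5 N; F_m = (F_max+F_min)/2 = 941.5 N
τ_a = K_W·8F_aD/(πd³) = 1.3492 × 50.912 = 68.69 MPa
τ_m = K_s·8F_mD/(πd³) = 1.1106 × 100.17 = 111.26 MPa
Soderberg: 1/n_f = τ_a/S_se + τ_m/S_sy = 68.69/480 + 111.26/760 = 0.14311 + 0.14639 = 0.2895
n_f = 1/0.2895 = 3.454

3.45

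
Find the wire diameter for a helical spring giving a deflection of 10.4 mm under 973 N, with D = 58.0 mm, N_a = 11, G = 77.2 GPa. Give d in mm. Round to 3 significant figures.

12.0 mm

Required rate k = F/δ = 973/10.4 = 93.558 N/mm
d = (8D³N_a·k / G)^(1/4) = (8·58.0³·11·93.558 / (77.2×10³))^0.25
  = (20808)^0.25 = 12.0104 mm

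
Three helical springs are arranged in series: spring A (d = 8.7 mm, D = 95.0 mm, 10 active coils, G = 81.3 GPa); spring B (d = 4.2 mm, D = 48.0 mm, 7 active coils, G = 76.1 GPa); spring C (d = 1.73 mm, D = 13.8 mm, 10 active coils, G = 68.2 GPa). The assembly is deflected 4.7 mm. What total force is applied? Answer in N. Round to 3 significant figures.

k_A = Gd⁴/(8D³N_a) = (81.3×10³)(8.7⁴)/(8·95.0³·10) = 6.7906 N/mm
k_B = Gd⁴/(8D³N_a) = (76.1×10³)(4.2⁴)/(8·48.0³·7) = 3.8236 N/mm
k_C = Gd⁴/(8D³N_a) = (68.2×10³)(1.73⁴)/(8·13.8³·10) = 2.9056 N/mm
Series: 1/k_eq = 1/6.7906 + 1/3.8236 + 1/2.9056 = 0.75296; k_eq = 1.3281 N/mm
F = k_eq·δ = 1.3281·4.7 = 6.2421 N

6.24 N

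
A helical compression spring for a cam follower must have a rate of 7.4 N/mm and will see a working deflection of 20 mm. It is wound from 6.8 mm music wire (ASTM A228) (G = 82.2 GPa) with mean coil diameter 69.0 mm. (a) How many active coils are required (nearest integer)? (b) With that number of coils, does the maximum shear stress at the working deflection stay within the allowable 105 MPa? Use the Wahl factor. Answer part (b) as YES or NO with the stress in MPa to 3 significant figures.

N_a = Gd⁴/(8D³k) = (82.2×10³)(6.8⁴)/(8·69.0³·7.4) = 9.037 → N_a = 9
Actual rate k = Gd⁴/(8D³·9) = 7.4307 N/mm
Working load F = kδ = 7.4307·20 = 148.61 N
C = 69.0/6.8 = 10.1471; K_W = (4C−1)/(4C−4)+0.615/C = 1.1426
τ_max = K_W·8FD/(πd³) = 1.1426·83.046 = 94.889 MPa
τ_max ≤ 105 MPa → acceptable

(a) 9 coils; (b) YES, τ_max = 94.9 MPa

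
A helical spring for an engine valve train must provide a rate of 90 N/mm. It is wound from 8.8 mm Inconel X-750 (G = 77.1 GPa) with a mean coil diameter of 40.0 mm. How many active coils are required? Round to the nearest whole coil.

N_a = Gd⁴/(8D³k) = (77.1×10³ × 8.8⁴)/(8 × 40.0³ × 90)
    = 4.62365e+08 / 4.608e+07 = 10.03 → 10 coils

10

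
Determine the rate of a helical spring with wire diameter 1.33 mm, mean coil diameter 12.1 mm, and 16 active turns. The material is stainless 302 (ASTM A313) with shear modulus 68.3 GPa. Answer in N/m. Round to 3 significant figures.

942 N/m

k = Gd⁴/(8D³N_a) = (68.3×10³ × 1.33⁴) / (8 × 12.1³ × 16)
  = 213711 / 226760 = 0.94246 N/mm = 942.46 N/m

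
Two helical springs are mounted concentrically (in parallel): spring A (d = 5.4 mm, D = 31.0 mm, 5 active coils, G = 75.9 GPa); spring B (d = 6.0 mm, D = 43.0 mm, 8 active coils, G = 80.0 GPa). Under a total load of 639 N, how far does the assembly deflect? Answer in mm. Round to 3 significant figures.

k_A = Gd⁴/(8D³N_a) = (75.9×10³)(5.4⁴)/(8·31.0³·5) = 54.159 N/mm
k_B = Gd⁴/(8D³N_a) = (80.0×10³)(6.0⁴)/(8·43.0³·8) = 20.376 N/mm
Parallel: k_eq = 54.159 + 20.376 = 74.535 N/mm
δ = F/k_eq = 639/74.535 = 8.5732 mm

8.57 mm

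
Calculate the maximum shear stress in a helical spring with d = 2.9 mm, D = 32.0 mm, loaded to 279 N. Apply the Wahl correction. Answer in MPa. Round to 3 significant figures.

1050 MPa

Spring index C = D/d = 32.0/2.9 = 11.0345
K_W = (4C−1)/(4C−4) + 0.615/C = 43.138/40.138 + 0.0557 = 1.1305
τ₀ = 8FD/(πd³) = 8·279·32.0/(π·2.9³) = 71424/76.62 = 932.18 MPa
τ_max = K·τ₀ = 1.1305 × 932.18 = 1053.8 MPa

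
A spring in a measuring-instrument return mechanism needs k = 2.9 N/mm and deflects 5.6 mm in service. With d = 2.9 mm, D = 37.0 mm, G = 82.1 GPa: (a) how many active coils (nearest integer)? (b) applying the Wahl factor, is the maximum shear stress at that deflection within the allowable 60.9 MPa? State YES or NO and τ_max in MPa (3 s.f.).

N_a = Gd⁴/(8D³k) = (82.1×10³)(2.9⁴)/(8·37.0³·2.9) = 4.941 → N_a = 5
Actual rate k = Gd⁴/(8D³·5) = 2.866 N/mm
Working load F = kδ = 2.866·5.6 = 16.049 N
C = 37.0/2.9 = 12.7586; K_W = (4C−1)/(4C−4)+0.615/C = 1.1120
τ_max = K_W·8FD/(πd³) = 1.1120·62.002 = 68.945 MPa
τ_max > 60.9 MPa → exceeds allowable

(a) 5 coils; (b) NO, τ_max = 68.9 MPa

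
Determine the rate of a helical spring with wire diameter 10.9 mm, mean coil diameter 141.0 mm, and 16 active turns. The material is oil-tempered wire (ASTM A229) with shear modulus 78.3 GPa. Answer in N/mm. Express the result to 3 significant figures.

k = Gd⁴/(8D³N_a) = (78.3×10³ × 10.9⁴) / (8 × 141.0³ × 16)
  = 1.10527e+09 / 3.58812e+08 = 3.0804 N/mm

3.08 N/mm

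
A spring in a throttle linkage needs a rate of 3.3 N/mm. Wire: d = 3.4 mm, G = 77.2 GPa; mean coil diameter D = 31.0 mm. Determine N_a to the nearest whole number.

N_a = Gd⁴/(8D³k) = (77.2×10³ × 3.4⁴)/(8 × 31.0³ × 3.3)
    = 1.03165e+07 / 786482 = 13.12 → 13 coils

13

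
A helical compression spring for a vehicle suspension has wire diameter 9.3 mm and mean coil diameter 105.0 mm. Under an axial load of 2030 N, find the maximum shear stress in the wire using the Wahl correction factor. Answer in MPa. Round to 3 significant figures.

Spring index C = D/d = 105.0/9.3 = 11.2903
K_W = (4C−1)/(4C−4) + 0.615/C = 44.161/41.161 + 0.0545 = 1.1274
τ₀ = 8FD/(πd³) = 8·2030·105.0/(π·9.3³) = 1.7052e+06/2527 = 674.8 MPa
τ_max = K·τ₀ = 1.1274 × 674.8 = 760.74 MPa

761 MPa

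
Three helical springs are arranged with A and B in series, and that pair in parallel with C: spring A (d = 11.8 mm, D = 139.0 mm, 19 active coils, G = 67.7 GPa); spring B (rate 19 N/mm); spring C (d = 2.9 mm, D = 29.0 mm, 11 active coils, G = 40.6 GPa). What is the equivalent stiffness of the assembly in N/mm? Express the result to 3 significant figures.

k_A = Gd⁴/(8D³N_a) = (67.7×10³)(11.8⁴)/(8·139.0³·19) = 3.2154 N/mm
k_C = Gd⁴/(8D³N_a) = (40.6×10³)(2.9⁴)/(8·29.0³·11) = 1.338 N/mm
Springs A,B series: k_AB = 1/(1/3.2154+1/19) = 2.75 N/mm; parallel with C: k_eq = 2.75+1.338 = 4.0879 N/mm

4.09 N/mm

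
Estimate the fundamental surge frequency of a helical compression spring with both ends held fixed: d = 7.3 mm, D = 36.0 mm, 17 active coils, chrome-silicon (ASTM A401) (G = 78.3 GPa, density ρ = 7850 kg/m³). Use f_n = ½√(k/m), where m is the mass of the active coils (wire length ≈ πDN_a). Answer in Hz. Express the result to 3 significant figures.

118 Hz

k = Gd⁴/(8D³N_a) = (78.3×10³)(7.3⁴)/(8·36.0³·17) = 35.043 N/mm = 35043 N/m
Wire length L = πDN_a = π·36.0·17 = 1922.7 mm
m = ρ·(πd²/4)·L = 7850 × 41.854×10⁻⁶ m² × 1.9227 m = 0.63169 kg
f_n = ½√(k/m) = 0.5·√(35043/0.63169) = 0.5·√(55475) = 117.77 Hz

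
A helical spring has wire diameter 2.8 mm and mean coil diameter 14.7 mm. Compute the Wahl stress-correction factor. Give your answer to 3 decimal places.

C = D/d = 14.7/2.8 = 5.2500
K_W = (4C−1)/(4C−4) + 0.615/C = 20.000/17.000 + 0.1171 = 1.2936

1.294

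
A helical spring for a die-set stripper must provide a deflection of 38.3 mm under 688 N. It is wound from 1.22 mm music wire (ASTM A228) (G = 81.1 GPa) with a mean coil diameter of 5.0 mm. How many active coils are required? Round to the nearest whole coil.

10

Required rate k = F/δ = 688/38.3 = 17.963 N/mm
N_a = Gd⁴/(8D³k) = (81.1×10³ × 1.22⁴)/(8 × 5.0³ × 17.963)
    = 179664 / 17963.4 = 10 → 10 coils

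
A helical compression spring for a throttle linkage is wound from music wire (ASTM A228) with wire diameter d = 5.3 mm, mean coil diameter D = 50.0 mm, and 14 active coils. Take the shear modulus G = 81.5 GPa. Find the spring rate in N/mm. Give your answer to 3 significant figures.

4.59 N/mm

k = Gd⁴/(8D³N_a) = (81.5×10³ × 5.3⁴) / (8 × 50.0³ × 14)
  = 6.43074e+07 / 1.4e+07 = 4.5934 N/mm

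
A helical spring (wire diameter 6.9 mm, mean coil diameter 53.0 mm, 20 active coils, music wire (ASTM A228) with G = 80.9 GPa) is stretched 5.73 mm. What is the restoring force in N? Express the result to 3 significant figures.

44.1 N

k = Gd⁴/(8D³N_a) = (80.9×10³)(6.9⁴)/(8·53.0³·20) = 7.6983 N/mm
F = k·δ = 7.6983 × 5.73 = 44.112 N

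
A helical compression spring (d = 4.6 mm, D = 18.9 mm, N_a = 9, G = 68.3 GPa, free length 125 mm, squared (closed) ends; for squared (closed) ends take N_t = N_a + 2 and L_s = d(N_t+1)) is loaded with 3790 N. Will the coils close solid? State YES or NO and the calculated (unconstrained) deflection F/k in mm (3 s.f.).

k = Gd⁴/(8D³N_a) = (68.3×10³)(4.6⁴)/(8·18.9³·9) = 62.912 N/mm
N_t = 11; L_s = 4.6·12 = 55.2 mm; δ_solid = L₀ − L_s = 125 − 55.2 = 69.8 mm
δ = F/k = 3790/62.912 = 60.243 mm
δ < δ_solid → spring does not go solid

NO, δ = 60.2 mm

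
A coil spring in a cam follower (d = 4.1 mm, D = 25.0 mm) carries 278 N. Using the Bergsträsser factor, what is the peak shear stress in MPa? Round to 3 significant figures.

317 MPa

Spring index C = D/d = 25.0/4.1 = 6.0976
K_B = (4C+2)/(4C−3) = 26.390/21.390 = 1.2338
τ₀ = 8FD/(πd³) = 8·278·25.0/(π·4.1³) = 55600/216.52 = 256.79 MPa
τ_max = K·τ₀ = 1.2338 × 256.79 = 316.81 MPa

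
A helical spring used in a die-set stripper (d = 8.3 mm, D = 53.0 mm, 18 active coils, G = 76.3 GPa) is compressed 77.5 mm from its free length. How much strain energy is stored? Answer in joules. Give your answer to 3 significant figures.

50.7 J

k = Gd⁴/(8D³N_a) = (76.3×10³)(8.3⁴)/(8·53.0³·18) = 16.891 N/mm
U = ½kδ² = 0.5 × 16.891 × 77.5² = 50725 N·mm = 50.725 J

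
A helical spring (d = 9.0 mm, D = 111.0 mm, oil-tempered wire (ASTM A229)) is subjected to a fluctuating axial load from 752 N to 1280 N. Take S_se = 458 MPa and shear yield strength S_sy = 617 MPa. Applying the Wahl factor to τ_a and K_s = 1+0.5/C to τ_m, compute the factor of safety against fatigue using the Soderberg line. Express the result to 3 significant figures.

C = D/d = 111.0/9.0 = 12.3333; K_W = (4C−1)/(4C−4)+0.615/C = 1.1160; K_s = 1+0.5/C = 1.0405
F_a = (F_max−F_min)/2 = 264 N; F_m = (F_max+F_min)/2 = 1016 N
τ_a = K_W·8F_aD/(πd³) = 1.1160 × 102.36 = 114.24 MPa
τ_m = K_s·8F_mD/(πd³) = 1.0405 × 393.94 = 409.91 MPa
Soderberg: 1/n_f = τ_a/S_se + τ_m/S_sy = 114.24/458 + 409.91/617 = 0.24943 + 0.66436 = 0.91379
n_f = 1/0.91379 = 1.094

1.09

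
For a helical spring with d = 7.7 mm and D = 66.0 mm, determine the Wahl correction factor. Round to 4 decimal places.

1.1708

C = D/d = 66.0/7.7 = 8.5714
K_W = (4C−1)/(4C−4) + 0.615/C = 33.286/30.286 + 0.0717 = 1.1708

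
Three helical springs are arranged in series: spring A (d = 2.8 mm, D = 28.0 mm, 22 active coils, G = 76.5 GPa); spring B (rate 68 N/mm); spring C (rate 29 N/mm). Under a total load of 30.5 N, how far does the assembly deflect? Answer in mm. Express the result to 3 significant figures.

k_A = Gd⁴/(8D³N_a) = (76.5×10³)(2.8⁴)/(8·28.0³·22) = 1.217 N/mm
Series: 1/k_eq = 1/1.217 + 1/68 + 1/29 = 0.87085; k_eq = 1.1483 N/mm
δ = F/k_eq = 30.5/1.1483 = 26.561 mm

26.6 mm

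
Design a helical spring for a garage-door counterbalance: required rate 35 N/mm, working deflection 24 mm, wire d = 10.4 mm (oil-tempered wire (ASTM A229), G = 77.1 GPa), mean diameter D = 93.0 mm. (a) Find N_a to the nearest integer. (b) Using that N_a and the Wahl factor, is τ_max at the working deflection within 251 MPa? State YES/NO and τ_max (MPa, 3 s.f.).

N_a = Gd⁴/(8D³k) = (77.1×10³)(10.4⁴)/(8·93.0³·35) = 4.005 → N_a = 4
Actual rate k = Gd⁴/(8D³·4) = 35.042 N/mm
Working load F = kδ = 35.042·24 = 841.01 N
C = 93.0/10.4 = 8.9423; K_W = (4C−1)/(4C−4)+0.615/C = 1.1632
τ_max = K_W·8FD/(πd³) = 1.1632·177.06 = 205.96 MPa
τ_max ≤ 251 MPa → acceptable

(a) 4 coils; (b) YES, τ_max = 206 MPa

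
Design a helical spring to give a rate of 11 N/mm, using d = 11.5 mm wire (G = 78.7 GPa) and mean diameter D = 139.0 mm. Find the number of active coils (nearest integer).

N_a = Gd⁴/(8D³k) = (78.7×10³ × 11.5⁴)/(8 × 139.0³ × 11)
    = 1.37647e+09 / 2.36334e+08 = 5.824 → 6 coils

6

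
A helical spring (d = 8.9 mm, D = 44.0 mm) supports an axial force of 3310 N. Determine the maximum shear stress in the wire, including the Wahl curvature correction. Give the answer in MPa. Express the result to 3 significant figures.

Spring index C = D/d = 44.0/8.9 = 4.9438
K_W = (4C−1)/(4C−4) + 0.615/C = 18.775/15.775 + 0.1244 = 1.3146
τ₀ = 8FD/(πd³) = 8·3310·44.0/(π·8.9³) = 1.16512e+06/2214.7 = 526.08 MPa
τ_max = K·τ₀ = 1.3146 × 526.08 = 691.57 MPa

692 MPa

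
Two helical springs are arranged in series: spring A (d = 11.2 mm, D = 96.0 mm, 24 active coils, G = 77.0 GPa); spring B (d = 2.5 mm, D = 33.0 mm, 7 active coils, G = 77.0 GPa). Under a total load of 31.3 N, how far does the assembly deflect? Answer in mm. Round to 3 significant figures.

25.3 mm

k_A = Gd⁴/(8D³N_a) = (77.0×10³)(11.2⁴)/(8·96.0³·24) = 7.1326 N/mm
k_B = Gd⁴/(8D³N_a) = (77.0×10³)(2.5⁴)/(8·33.0³·7) = 1.4946 N/mm
Series: 1/k_eq = 1/7.1326 + 1/1.4946 = 0.80928; k_eq = 1.2357 N/mm
δ = F/k_eq = 31.3/1.2357 = 25.331 mm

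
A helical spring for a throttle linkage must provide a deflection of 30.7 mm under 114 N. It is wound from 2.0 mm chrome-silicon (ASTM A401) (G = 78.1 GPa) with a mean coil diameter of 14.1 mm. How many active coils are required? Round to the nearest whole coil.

Required rate k = F/δ = 114/30.7 = 3.7134 N/mm
N_a = Gd⁴/(8D³k) = (78.1×10³ × 2.0⁴)/(8 × 14.1³ × 3.7134)
    = 1.2496e+06 / 83274.8 = 15.01 → 15 coils

15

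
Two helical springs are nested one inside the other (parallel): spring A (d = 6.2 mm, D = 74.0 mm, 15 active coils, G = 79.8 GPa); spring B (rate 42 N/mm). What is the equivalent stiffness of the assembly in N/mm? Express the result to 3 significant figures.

44.4 N/mm

k_A = Gd⁴/(8D³N_a) = (79.8×10³)(6.2⁴)/(8·74.0³·15) = 2.4249 N/mm
Parallel: k_eq = 2.4249 + 42 = 44.425 N/mm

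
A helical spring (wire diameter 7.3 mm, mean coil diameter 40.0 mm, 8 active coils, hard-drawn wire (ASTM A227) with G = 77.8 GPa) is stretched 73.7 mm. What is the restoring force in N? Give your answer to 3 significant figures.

3980 N

k = Gd⁴/(8D³N_a) = (77.8×10³)(7.3⁴)/(8·40.0³·8) = 53.94 N/mm
F = k·δ = 53.94 × 73.7 = 3975.4 N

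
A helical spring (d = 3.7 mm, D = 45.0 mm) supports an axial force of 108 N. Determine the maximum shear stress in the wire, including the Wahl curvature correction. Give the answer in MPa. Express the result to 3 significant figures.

Spring index C = D/d = 45.0/3.7 = 12.1622
K_W = (4C−1)/(4C−4) + 0.615/C = 47.649/44.649 + 0.0506 = 1.1178
τ₀ = 8FD/(πd³) = 8·108·45.0/(π·3.7³) = 38880/159.13 = 244.33 MPa
τ_max = K·τ₀ = 1.1178 × 244.33 = 273.1 MPa

273 MPa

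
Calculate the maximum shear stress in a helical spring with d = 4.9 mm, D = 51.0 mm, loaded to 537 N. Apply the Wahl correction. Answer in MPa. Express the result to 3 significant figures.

Spring index C = D/d = 51.0/4.9 = 10.4082
K_W = (4C−1)/(4C−4) + 0.615/C = 40.633/37.633 + 0.0591 = 1.1388
τ₀ = 8FD/(πd³) = 8·537·51.0/(π·4.9³) = 219096/369.61 = 592.78 MPa
τ_max = K·τ₀ = 1.1388 × 592.78 = 675.07 MPa

675 MPa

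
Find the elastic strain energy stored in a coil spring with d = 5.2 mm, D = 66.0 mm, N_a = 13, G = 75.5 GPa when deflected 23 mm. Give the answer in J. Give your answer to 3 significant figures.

0.488 J

k = Gd⁴/(8D³N_a) = (75.5×10³)(5.2⁴)/(8·66.0³·13) = 1.8463 N/mm
U = ½kδ² = 0.5 × 1.8463 × 23² = 488.34 N·mm = 0.48834 J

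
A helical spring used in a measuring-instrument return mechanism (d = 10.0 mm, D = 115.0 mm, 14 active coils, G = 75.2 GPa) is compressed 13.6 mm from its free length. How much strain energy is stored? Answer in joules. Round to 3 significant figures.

k = Gd⁴/(8D³N_a) = (75.2×10³)(10.0⁴)/(8·115.0³·14) = 4.4148 N/mm
U = ½kδ² = 0.5 × 4.4148 × 13.6² = 408.28 N·mm = 0.40828 J

0.408 J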